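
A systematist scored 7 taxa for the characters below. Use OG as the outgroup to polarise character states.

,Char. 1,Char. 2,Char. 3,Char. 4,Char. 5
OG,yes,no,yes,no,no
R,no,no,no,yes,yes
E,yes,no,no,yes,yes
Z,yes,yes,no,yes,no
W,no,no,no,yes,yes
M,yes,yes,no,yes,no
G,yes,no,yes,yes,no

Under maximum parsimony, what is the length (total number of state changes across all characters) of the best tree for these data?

5

Character polarity is set by the outgroup: the derived state is whichever differs from the outgroup's state, so for Char. 1, Char. 3 the derived state is 'no', and for the remaining characters it is 'yes'.
Char. 1: derived state 'no' in R and W only — synapomorphy for {R, W}.
Char. 2: derived state 'yes' in M and Z only — synapomorphy for {M, Z}.
Only E, M, R, W, and Z show the derived state 'no' for Char. 3, supporting them as a clade.
Char. 4 (derived state 'yes') is shared by all ingroup taxa — unites the whole ingroup.
Char. 5: derived state 'yes' in E, R, and W only — synapomorphy for {E, R, W}.
Most parsimonious ingroup topology: ((((R,W),E),(Z,M)),G).
Changes per character on this tree: Char. 1: 1; Char. 2: 1; Char. 3: 1; Char. 4: 1; Char. 5: 1.
Total = 5.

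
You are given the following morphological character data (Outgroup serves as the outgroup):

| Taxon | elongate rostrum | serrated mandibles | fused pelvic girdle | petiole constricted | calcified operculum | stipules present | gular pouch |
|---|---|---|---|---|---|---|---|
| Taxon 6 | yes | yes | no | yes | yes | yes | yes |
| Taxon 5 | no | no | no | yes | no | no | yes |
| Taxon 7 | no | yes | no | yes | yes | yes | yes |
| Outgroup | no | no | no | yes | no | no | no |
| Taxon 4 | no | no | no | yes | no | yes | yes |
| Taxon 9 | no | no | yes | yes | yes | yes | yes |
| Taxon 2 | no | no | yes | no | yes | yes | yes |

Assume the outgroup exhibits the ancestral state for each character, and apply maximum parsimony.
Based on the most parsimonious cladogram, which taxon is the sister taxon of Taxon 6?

Character polarity is set by the outgroup: the derived state is whichever differs from the outgroup's state, so for petiole constricted the derived state is 'no', and for the remaining characters it is 'yes'.
elongate rostrum: derived state 'yes' in Taxon 6 only — an autapomorphy, so it tells us nothing about relationships among taxa.
Only Taxon 6 and Taxon 7 show the derived state 'yes' for serrated mandibles, supporting them as a clade.
fused pelvic girdle: derived state 'yes' in Taxon 2 and Taxon 9 only — synapomorphy for {Taxon 2, Taxon 9}.
petiole constricted (derived state 'no') is unique to Taxon 2 (autapomorphy; uninformative for grouping).
calcified operculum: derived state 'yes' in Taxon 2, Taxon 6, Taxon 7, and Taxon 9 only — synapomorphy for {Taxon 2, Taxon 6, Taxon 7, Taxon 9}.
stipules present (derived state 'yes') is shared by Taxon 2, Taxon 4, Taxon 6, Taxon 7, and Taxon 9 — a synapomorphy uniting that clade.
All ingroup taxa share the derived state 'yes' for gular pouch; it defines the ingroup but does not resolve relationships within it.
Most parsimonious ingroup topology: ((((Taxon 7,Taxon 6),(Taxon 9,Taxon 2)),Taxon 4),Taxon 5).
Taxon 6 and Taxon 7 form a cherry on this tree, so they are sister taxa.

Taxon 7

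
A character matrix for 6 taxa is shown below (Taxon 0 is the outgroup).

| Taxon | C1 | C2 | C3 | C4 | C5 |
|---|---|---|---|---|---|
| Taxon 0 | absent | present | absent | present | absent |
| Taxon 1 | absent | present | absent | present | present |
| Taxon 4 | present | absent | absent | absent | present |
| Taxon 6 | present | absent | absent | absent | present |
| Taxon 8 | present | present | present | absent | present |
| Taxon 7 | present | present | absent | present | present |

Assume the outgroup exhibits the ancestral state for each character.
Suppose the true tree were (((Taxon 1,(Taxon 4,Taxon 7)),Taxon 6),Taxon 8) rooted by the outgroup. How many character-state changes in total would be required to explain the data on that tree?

Map each character onto (((Taxon 1,(Taxon 4,Taxon 7)),Taxon 6),Taxon 8) (rooted by Taxon 0) and count the minimum state changes it requires (Fitch parsimony):
C1: 2; C2: 2; C3: 1; C4: 3; C5: 1.
Total tree length = 9.

9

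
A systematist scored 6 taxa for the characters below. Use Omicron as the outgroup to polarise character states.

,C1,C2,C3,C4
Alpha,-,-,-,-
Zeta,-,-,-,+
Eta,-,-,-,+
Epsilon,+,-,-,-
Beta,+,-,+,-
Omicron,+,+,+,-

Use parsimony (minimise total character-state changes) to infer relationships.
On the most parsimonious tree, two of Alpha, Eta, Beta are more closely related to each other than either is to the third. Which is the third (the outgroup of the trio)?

Beta

Character polarity is set by the outgroup: the derived state is whichever differs from the outgroup's state, so for C1, C2, C3 the derived state is '-', and for the remaining characters it is '+'.
C1: derived state '-' in Alpha, Eta, and Zeta only — synapomorphy for {Alpha, Eta, Zeta}.
C2 (derived state '-') is shared by all ingroup taxa — unites the whole ingroup.
Only Alpha, Epsilon, Eta, and Zeta show the derived state '-' for C3, supporting them as a clade.
C4 (derived state '+') is shared by Eta and Zeta — a synapomorphy uniting that clade.
Most parsimonious ingroup topology: ((Epsilon,((Eta,Zeta),Alpha)),Beta).
Alpha and Eta share a more recent common ancestor with each other than either does with Beta, so Beta is the least closely related of the three.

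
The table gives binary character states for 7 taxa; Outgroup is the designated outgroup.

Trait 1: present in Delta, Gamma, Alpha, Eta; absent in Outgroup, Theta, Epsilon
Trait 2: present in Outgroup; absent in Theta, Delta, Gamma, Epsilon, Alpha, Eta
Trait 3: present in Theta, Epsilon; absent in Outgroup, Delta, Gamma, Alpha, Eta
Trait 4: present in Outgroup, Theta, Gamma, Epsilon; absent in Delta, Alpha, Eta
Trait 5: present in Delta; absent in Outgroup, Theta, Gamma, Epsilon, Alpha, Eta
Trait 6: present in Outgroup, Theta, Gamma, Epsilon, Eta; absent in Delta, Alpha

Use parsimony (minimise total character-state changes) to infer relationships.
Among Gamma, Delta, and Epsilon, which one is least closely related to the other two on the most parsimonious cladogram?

Epsilon

Character polarity is set by the outgroup: the derived state is whichever differs from the outgroup's state, so for Trait 2, Trait 4, Trait 6 the derived state is 'absent', and for the remaining characters it is 'present'.
Trait 1: derived state 'present' in Alpha, Delta, Eta, and Gamma only — synapomorphy for {Alpha, Delta, Eta, Gamma}.
Trait 2 (derived state 'absent') is shared by all ingroup taxa — unites the whole ingroup.
Trait 3: derived state 'present' in Epsilon and Theta only — synapomorphy for {Epsilon, Theta}.
Trait 4: derived state 'absent' in Alpha, Delta, and Eta only — synapomorphy for {Alpha, Delta, Eta}.
Trait 5 (derived state 'present') is unique to Delta (autapomorphy; uninformative for grouping).
Trait 6 (derived state 'absent') is shared by Alpha and Delta — a synapomorphy uniting that clade.
Most parsimonious ingroup topology: ((Theta,Epsilon),(((Delta,Alpha),Eta),Gamma)).
Delta and Gamma share a more recent common ancestor with each other than either does with Epsilon, so Epsilon is the least closely related of the three.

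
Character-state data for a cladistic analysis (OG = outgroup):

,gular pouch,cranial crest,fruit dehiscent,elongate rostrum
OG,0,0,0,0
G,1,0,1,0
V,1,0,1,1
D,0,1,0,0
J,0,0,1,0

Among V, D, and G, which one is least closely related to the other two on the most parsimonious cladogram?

D

The outgroup has state '0' for every character, so '1' is the derived state throughout.
gular pouch (derived state '1') is shared by G and V — a synapomorphy uniting that clade.
cranial crest: derived state '1' in D only — an autapomorphy, so it tells us nothing about relationships among taxa.
fruit dehiscent: derived state '1' in G, J, and V only — synapomorphy for {G, J, V}.
elongate rostrum: derived state '1' in V only — an autapomorphy, so it tells us nothing about relationships among taxa.
Most parsimonious ingroup topology: (((G,V),J),D).
V and G share a more recent common ancestor with each other than either does with D, so D is the least closely related of the three.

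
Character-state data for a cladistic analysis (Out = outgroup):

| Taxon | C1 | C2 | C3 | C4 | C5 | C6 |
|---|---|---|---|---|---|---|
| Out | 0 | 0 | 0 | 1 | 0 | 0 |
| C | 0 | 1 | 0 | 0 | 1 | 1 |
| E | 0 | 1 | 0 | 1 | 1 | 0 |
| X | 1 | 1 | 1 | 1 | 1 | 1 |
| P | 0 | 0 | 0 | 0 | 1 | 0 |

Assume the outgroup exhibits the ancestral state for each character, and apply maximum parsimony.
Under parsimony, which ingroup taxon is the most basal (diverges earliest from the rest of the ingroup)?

P

Character polarity is set by the outgroup: the derived state is whichever differs from the outgroup's state, so for C4 the derived state is '0', and for the remaining characters it is '1'.
C1 (derived state '1') is unique to X (autapomorphy; uninformative for grouping).
C2: derived state '1' in C, E, and X only — synapomorphy for {C, E, X}.
C3 (derived state '1') is unique to X (autapomorphy; uninformative for grouping).
C4 (state '0') occurs in C and P but conflicts with the nesting implied by the other characters — most parsimoniously interpreted as homoplasy.
C5 (derived state '1') is shared by all ingroup taxa — unites the whole ingroup.
C6: derived state '1' in C and X only — synapomorphy for {C, X}.
Most parsimonious ingroup topology: (((X,C),E),P).
P is sister to the clade containing all other ingroup taxa, so it is the earliest-diverging (most basal) ingroup lineage.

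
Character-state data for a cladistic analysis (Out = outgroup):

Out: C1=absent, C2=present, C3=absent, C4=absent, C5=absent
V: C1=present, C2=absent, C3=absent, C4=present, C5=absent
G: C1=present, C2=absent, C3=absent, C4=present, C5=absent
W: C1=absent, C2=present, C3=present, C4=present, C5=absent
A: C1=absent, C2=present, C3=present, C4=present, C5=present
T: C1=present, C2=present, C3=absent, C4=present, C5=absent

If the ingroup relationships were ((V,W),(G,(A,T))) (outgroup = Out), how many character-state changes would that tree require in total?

Map each character onto ((V,W),(G,(A,T))) (rooted by Out) and count the minimum state changes it requires (Fitch parsimony):
C1: 3; C2: 2; C3: 2; C4: 1; C5: 1.
Total tree length = 9.

9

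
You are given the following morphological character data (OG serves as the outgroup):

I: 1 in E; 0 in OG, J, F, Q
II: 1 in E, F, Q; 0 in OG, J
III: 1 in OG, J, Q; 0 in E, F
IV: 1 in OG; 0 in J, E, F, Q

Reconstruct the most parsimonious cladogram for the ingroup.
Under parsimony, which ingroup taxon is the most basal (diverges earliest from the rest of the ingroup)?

Character polarity is set by the outgroup: the derived state is whichever differs from the outgroup's state, so for III, IV the derived state is '0', and for the remaining characters it is '1'.
I (derived state '1') is unique to E (autapomorphy; uninformative for grouping).
II: derived state '1' in E, F, and Q only — synapomorphy for {E, F, Q}.
III: derived state '0' in E and F only — synapomorphy for {E, F}.
IV (derived state '0') is shared by all ingroup taxa — unites the whole ingroup.
Most parsimonious ingroup topology: (J,((E,F),Q)).
J is sister to the clade containing all other ingroup taxa, so it is the earliest-diverging (most basal) ingroup lineage.

J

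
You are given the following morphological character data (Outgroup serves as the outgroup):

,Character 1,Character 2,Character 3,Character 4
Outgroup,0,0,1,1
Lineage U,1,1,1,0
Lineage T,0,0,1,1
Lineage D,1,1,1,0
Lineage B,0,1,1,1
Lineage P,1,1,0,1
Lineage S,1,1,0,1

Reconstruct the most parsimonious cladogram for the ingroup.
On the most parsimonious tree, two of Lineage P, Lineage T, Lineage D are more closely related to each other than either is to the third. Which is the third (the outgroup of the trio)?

Character polarity is set by the outgroup: the derived state is whichever differs from the outgroup's state, so for Character 3, Character 4 the derived state is '0', and for the remaining characters it is '1'.
Character 1: derived state '1' in Lineage D, Lineage P, Lineage S, and Lineage U only — synapomorphy for {Lineage D, Lineage P, Lineage S, Lineage U}.
Character 2: derived state '1' in Lineage B, Lineage D, Lineage P, Lineage S, and Lineage U only — synapomorphy for {Lineage B, Lineage D, Lineage P, Lineage S, Lineage U}.
Character 3 (derived state '0') is shared by Lineage P and Lineage S — a synapomorphy uniting that clade.
Character 4: derived state '0' in Lineage D and Lineage U only — synapomorphy for {Lineage D, Lineage U}.
Most parsimonious ingroup topology: ((((Lineage U,Lineage D),(Lineage P,Lineage S)),Lineage B),Lineage T).
Lineage P and Lineage D share a more recent common ancestor with each other than either does with Lineage T, so Lineage T is the least closely related of the three.

Lineage T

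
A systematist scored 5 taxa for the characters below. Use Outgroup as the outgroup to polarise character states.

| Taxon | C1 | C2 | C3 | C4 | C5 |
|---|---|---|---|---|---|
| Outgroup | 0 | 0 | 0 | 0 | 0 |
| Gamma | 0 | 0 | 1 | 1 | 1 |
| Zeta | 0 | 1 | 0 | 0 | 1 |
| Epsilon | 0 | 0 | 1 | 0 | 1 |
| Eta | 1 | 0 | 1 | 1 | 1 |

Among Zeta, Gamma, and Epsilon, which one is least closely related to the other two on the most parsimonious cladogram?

Zeta

The outgroup has state '0' for every character, so '1' is the derived state throughout.
C1 (derived state '1') is unique to Eta (autapomorphy; uninformative for grouping).
C2: derived state '1' in Zeta only — an autapomorphy, so it tells us nothing about relationships among taxa.
Only Epsilon, Eta, and Gamma show the derived state '1' for C3, supporting them as a clade.
C4: derived state '1' in Eta and Gamma only — synapomorphy for {Eta, Gamma}.
C5 (derived state '1') is shared by all ingroup taxa — unites the whole ingroup.
Most parsimonious ingroup topology: (((Gamma,Eta),Epsilon),Zeta).
Epsilon and Gamma share a more recent common ancestor with each other than either does with Zeta, so Zeta is the least closely related of the three.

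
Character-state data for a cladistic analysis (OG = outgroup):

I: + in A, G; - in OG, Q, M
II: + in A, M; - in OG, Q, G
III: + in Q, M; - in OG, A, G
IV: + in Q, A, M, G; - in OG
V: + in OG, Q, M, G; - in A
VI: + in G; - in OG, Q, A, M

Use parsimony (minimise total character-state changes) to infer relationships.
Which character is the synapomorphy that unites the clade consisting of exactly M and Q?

Character polarity is set by the outgroup: the derived state is whichever differs from the outgroup's state, so for V the derived state is '-', and for the remaining characters it is '+'.
I: derived state '+' in A and G only — synapomorphy for {A, G}.
II groups A and M, which is incompatible with the clades supported by the remaining characters; treating it as convergent (homoplasy) costs fewer steps than any alternative tree.
III (derived state '+') is shared by M and Q — a synapomorphy uniting that clade.
IV (derived state '+') is shared by all ingroup taxa — unites the whole ingroup.
V: derived state '-' in A only — an autapomorphy, so it tells us nothing about relationships among taxa.
VI: derived state '+' in G only — an autapomorphy, so it tells us nothing about relationships among taxa.
Most parsimonious ingroup topology: ((Q,M),(A,G)).
The clade {M, Q} is supported by III: its derived state '+' occurs in exactly those taxa and in no other taxon (including the outgroup).

III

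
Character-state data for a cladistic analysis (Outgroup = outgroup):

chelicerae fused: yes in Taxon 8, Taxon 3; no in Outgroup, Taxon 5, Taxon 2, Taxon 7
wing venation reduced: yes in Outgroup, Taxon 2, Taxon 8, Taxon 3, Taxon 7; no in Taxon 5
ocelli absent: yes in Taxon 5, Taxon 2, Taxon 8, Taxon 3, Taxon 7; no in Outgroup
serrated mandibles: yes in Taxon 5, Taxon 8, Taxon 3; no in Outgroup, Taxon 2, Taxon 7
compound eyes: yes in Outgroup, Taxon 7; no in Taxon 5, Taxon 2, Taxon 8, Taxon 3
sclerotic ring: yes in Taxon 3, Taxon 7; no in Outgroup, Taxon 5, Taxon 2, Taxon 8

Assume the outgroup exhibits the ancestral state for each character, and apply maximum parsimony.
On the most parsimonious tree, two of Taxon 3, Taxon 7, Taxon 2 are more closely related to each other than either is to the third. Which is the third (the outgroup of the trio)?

Character polarity is set by the outgroup: the derived state is whichever differs from the outgroup's state, so for wing venation reduced, compound eyes the derived state is 'no', and for the remaining characters it is 'yes'.
chelicerae fused: derived state 'yes' in Taxon 3 and Taxon 8 only — synapomorphy for {Taxon 3, Taxon 8}.
wing venation reduced: derived state 'no' in Taxon 5 only — an autapomorphy, so it tells us nothing about relationships among taxa.
All ingroup taxa share the derived state 'yes' for ocelli absent; it defines the ingroup but does not resolve relationships within it.
serrated mandibles: derived state 'yes' in Taxon 3, Taxon 5, and Taxon 8 only — synapomorphy for {Taxon 3, Taxon 5, Taxon 8}.
compound eyes: derived state 'no' in Taxon 2, Taxon 3, Taxon 5, and Taxon 8 only — synapomorphy for {Taxon 2, Taxon 3, Taxon 5, Taxon 8}.
sclerotic ring groups Taxon 3 and Taxon 7, which is incompatible with the clades supported by the remaining characters; treating it as convergent (homoplasy) costs fewer steps than any alternative tree.
Most parsimonious ingroup topology: (((Taxon 5,(Taxon 8,Taxon 3)),Taxon 2),Taxon 7).
Taxon 2 and Taxon 3 share a more recent common ancestor with each other than either does with Taxon 7, so Taxon 7 is the least closely related of the three.

Taxon 7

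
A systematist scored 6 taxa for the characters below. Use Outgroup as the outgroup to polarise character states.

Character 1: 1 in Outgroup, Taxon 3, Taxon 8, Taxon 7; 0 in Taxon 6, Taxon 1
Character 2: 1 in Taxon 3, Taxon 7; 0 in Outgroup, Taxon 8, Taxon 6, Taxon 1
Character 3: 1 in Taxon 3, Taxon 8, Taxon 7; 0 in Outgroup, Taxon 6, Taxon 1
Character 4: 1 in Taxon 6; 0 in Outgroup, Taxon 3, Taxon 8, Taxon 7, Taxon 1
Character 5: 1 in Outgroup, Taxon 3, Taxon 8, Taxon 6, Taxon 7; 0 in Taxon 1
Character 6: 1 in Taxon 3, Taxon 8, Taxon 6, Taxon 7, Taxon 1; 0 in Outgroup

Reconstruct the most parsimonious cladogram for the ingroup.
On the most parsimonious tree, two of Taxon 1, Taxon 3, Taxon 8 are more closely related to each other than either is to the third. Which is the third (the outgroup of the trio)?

Taxon 1

Character polarity is set by the outgroup: the derived state is whichever differs from the outgroup's state, so for Character 1, Character 5 the derived state is '0', and for the remaining characters it is '1'.
Only Taxon 1 and Taxon 6 show the derived state '0' for Character 1, supporting them as a clade.
Character 2: derived state '1' in Taxon 3 and Taxon 7 only — synapomorphy for {Taxon 3, Taxon 7}.
Only Taxon 3, Taxon 7, and Taxon 8 show the derived state '1' for Character 3, supporting them as a clade.
Character 4: derived state '1' in Taxon 6 only — an autapomorphy, so it tells us nothing about relationships among taxa.
Character 5 (derived state '0') is unique to Taxon 1 (autapomorphy; uninformative for grouping).
Character 6 (derived state '1') is shared by all ingroup taxa — unites the whole ingroup.
Most parsimonious ingroup topology: (((Taxon 3,Taxon 7),Taxon 8),(Taxon 6,Taxon 1)).
Taxon 8 and Taxon 3 share a more recent common ancestor with each other than either does with Taxon 1, so Taxon 1 is the least closely related of the three.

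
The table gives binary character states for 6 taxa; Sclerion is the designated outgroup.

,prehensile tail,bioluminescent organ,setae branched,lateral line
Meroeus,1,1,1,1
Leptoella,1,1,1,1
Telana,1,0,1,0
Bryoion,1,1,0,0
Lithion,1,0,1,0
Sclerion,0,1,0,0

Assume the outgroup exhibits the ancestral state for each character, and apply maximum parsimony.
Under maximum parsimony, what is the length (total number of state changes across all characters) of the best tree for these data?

4

Character polarity is set by the outgroup: the derived state is whichever differs from the outgroup's state, so for bioluminescent organ the derived state is '0', and for the remaining characters it is '1'.
All ingroup taxa share the derived state '1' for prehensile tail; it defines the ingroup but does not resolve relationships within it.
bioluminescent organ: derived state '0' in Lithion and Telana only — synapomorphy for {Lithion, Telana}.
setae branched (derived state '1') is shared by Leptoella, Lithion, Meroeus, and Telana — a synapomorphy uniting that clade.
lateral line (derived state '1') is shared by Leptoella and Meroeus — a synapomorphy uniting that clade.
Most parsimonious ingroup topology: (((Telana,Lithion),(Meroeus,Leptoella)),Bryoion).
Changes per character on this tree: prehensile tail: 1; bioluminescent organ: 1; setae branched: 1; lateral line: 1.
Total = 4.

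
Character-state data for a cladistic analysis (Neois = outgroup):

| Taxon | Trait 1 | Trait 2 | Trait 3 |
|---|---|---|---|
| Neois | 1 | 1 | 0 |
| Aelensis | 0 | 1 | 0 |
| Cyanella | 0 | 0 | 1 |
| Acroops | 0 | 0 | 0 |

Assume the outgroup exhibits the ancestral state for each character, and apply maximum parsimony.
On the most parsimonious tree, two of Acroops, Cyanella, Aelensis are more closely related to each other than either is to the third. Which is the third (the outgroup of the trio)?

Character polarity is set by the outgroup: the derived state is whichever differs from the outgroup's state, so for Trait 1, Trait 2 the derived state is '0', and for the remaining characters it is '1'.
Trait 1 (derived state '0') is shared by all ingroup taxa — unites the whole ingroup.
Only Acroops and Cyanella show the derived state '0' for Trait 2, supporting them as a clade.
Trait 3 (derived state '1') is unique to Cyanella (autapomorphy; uninformative for grouping).
Most parsimonious ingroup topology: (Aelensis,(Cyanella,Acroops)).
Cyanella and Acroops share a more recent common ancestor with each other than either does with Aelensis, so Aelensis is the least closely related of the three.

Aelensis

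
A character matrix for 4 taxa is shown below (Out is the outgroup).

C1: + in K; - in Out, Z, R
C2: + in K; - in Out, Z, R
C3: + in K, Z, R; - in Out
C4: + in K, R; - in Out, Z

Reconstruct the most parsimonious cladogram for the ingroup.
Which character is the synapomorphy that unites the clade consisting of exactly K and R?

The outgroup has state '-' for every character, so '+' is the derived state throughout.
C1 (derived state '+') is unique to K (autapomorphy; uninformative for grouping).
C2: derived state '+' in K only — an autapomorphy, so it tells us nothing about relationships among taxa.
C3 (derived state '+') is shared by all ingroup taxa — unites the whole ingroup.
C4: derived state '+' in K and R only — synapomorphy for {K, R}.
Most parsimonious ingroup topology: ((K,R),Z).
The clade {K, R} is supported by C4: its derived state '+' occurs in exactly those taxa and in no other taxon (including the outgroup).

C4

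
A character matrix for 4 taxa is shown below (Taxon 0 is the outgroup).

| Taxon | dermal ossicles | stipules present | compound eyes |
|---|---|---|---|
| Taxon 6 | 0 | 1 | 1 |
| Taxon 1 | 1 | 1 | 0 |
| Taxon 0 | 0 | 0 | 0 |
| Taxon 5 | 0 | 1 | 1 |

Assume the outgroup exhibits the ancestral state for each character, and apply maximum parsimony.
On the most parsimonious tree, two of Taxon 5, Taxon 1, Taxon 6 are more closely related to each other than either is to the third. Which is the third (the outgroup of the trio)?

Taxon 1

The outgroup has state '0' for every character, so '1' is the derived state throughout.
dermal ossicles (derived state '1') is unique to Taxon 1 (autapomorphy; uninformative for grouping).
All ingroup taxa share the derived state '1' for stipules present; it defines the ingroup but does not resolve relationships within it.
compound eyes: derived state '1' in Taxon 5 and Taxon 6 only — synapomorphy for {Taxon 5, Taxon 6}.
Most parsimonious ingroup topology: ((Taxon 6,Taxon 5),Taxon 1).
Taxon 6 and Taxon 5 share a more recent common ancestor with each other than either does with Taxon 1, so Taxon 1 is the least closely related of the three.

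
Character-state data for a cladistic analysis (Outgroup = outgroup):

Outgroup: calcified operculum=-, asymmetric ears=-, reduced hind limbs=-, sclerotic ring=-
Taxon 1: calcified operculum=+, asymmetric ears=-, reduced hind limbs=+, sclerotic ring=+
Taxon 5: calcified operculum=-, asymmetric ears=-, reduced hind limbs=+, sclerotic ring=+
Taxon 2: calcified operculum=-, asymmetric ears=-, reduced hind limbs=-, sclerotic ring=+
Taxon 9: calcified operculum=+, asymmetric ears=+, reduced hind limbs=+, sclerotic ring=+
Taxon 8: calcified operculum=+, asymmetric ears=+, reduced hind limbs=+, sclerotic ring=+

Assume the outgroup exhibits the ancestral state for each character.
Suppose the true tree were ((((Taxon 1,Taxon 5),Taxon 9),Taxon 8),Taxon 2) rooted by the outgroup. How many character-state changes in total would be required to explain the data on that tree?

Map each character onto ((((Taxon 1,Taxon 5),Taxon 9),Taxon 8),Taxon 2) (rooted by Outgroup) and count the minimum state changes it requires (Fitch parsimony):
calcified operculum: 2; asymmetric ears: 2; reduced hind limbs: 1; sclerotic ring: 1.
Total tree length = 6.

6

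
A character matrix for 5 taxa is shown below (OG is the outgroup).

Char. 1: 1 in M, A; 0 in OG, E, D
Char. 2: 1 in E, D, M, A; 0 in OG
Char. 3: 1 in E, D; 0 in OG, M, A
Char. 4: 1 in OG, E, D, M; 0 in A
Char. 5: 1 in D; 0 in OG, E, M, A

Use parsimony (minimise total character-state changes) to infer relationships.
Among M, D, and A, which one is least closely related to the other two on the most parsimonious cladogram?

Character polarity is set by the outgroup: the derived state is whichever differs from the outgroup's state, so for Char. 4 the derived state is '0', and for the remaining characters it is '1'.
Char. 1: derived state '1' in A and M only — synapomorphy for {A, M}.
Char. 2 (derived state '1') is shared by all ingroup taxa — unites the whole ingroup.
Only D and E show the derived state '1' for Char. 3, supporting them as a clade.
Char. 4 (derived state '0') is unique to A (autapomorphy; uninformative for grouping).
Char. 5 (derived state '1') is unique to D (autapomorphy; uninformative for grouping).
Most parsimonious ingroup topology: ((E,D),(M,A)).
A and M share a more recent common ancestor with each other than either does with D, so D is the least closely related of the three.

D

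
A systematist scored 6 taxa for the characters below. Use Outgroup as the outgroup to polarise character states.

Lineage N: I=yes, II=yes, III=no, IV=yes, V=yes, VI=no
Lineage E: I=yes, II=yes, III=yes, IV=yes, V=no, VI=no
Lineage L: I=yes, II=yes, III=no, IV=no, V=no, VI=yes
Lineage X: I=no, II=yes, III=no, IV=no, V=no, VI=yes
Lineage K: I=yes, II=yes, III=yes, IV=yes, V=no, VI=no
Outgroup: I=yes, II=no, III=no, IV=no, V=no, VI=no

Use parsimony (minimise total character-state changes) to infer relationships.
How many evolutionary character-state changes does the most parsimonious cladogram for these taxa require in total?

Character polarity is set by the outgroup: the derived state is whichever differs from the outgroup's state, so for I the derived state is 'no', and for the remaining characters it is 'yes'.
I: derived state 'no' in Lineage X only — an autapomorphy, so it tells us nothing about relationships among taxa.
II (derived state 'yes') is shared by all ingroup taxa — unites the whole ingroup.
III: derived state 'yes' in Lineage E and Lineage K only — synapomorphy for {Lineage E, Lineage K}.
Only Lineage E, Lineage K, and Lineage N show the derived state 'yes' for IV, supporting them as a clade.
V (derived state 'yes') is unique to Lineage N (autapomorphy; uninformative for grouping).
VI: derived state 'yes' in Lineage L and Lineage X only — synapomorphy for {Lineage L, Lineage X}.
Most parsimonious ingroup topology: ((Lineage L,Lineage X),((Lineage E,Lineage K),Lineage N)).
Changes per character on this tree: I: 1; II: 1; III: 1; IV: 1; V: 1; VI: 1.
Total = 6.

6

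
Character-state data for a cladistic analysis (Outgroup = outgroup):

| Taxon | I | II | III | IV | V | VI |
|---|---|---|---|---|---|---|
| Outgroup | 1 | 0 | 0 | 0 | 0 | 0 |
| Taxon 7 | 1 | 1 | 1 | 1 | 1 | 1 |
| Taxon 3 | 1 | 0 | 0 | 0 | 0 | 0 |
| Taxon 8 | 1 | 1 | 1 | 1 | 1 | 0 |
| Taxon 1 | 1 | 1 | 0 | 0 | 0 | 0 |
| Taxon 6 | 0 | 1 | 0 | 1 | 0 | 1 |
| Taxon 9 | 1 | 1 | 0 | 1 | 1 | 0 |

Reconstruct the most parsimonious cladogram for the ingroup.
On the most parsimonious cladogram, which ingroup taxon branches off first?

Character polarity is set by the outgroup: the derived state is whichever differs from the outgroup's state, so for I the derived state is '0', and for the remaining characters it is '1'.
I (derived state '0') is unique to Taxon 6 (autapomorphy; uninformative for grouping).
II: derived state '1' in Taxon 1, Taxon 6, Taxon 7, Taxon 8, and Taxon 9 only — synapomorphy for {Taxon 1, Taxon 6, Taxon 7, Taxon 8, Taxon 9}.
Only Taxon 7 and Taxon 8 show the derived state '1' for III, supporting them as a clade.
Only Taxon 6, Taxon 7, Taxon 8, and Taxon 9 show the derived state '1' for IV, supporting them as a clade.
V: derived state '1' in Taxon 7, Taxon 8, and Taxon 9 only — synapomorphy for {Taxon 7, Taxon 8, Taxon 9}.
VI (state '1') occurs in Taxon 6 and Taxon 7 but conflicts with the nesting implied by the other characters — most parsimoniously interpreted as homoplasy.
Most parsimonious ingroup topology: (((((Taxon 7,Taxon 8),Taxon 9),Taxon 6),Taxon 1),Taxon 3).
Taxon 3 is sister to the clade containing all other ingroup taxa, so it is the earliest-diverging (most basal) ingroup lineage.

Taxon 3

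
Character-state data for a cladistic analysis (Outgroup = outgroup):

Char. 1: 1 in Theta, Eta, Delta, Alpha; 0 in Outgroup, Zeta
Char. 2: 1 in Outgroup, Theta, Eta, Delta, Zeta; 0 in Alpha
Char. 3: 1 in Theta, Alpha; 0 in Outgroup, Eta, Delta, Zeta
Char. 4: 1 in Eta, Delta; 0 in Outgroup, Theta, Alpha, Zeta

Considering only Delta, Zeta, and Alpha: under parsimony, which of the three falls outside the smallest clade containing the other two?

Zeta

Character polarity is set by the outgroup: the derived state is whichever differs from the outgroup's state, so for Char. 2 the derived state is '0', and for the remaining characters it is '1'.
Char. 1 (derived state '1') is shared by Alpha, Delta, Eta, and Theta — a synapomorphy uniting that clade.
Char. 2: derived state '0' in Alpha only — an autapomorphy, so it tells us nothing about relationships among taxa.
Char. 3 (derived state '1') is shared by Alpha and Theta — a synapomorphy uniting that clade.
Char. 4: derived state '1' in Delta and Eta only — synapomorphy for {Delta, Eta}.
Most parsimonious ingroup topology: (((Theta,Alpha),(Eta,Delta)),Zeta).
Alpha and Delta share a more recent common ancestor with each other than either does with Zeta, so Zeta is the least closely related of the three.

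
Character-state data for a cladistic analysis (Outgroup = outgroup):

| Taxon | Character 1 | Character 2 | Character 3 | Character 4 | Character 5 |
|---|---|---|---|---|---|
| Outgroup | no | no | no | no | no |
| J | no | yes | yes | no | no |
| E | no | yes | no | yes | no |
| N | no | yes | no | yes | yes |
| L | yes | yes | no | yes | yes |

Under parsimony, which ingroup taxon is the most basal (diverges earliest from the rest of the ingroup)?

The outgroup has state 'no' for every character, so 'yes' is the derived state throughout.
Character 1: derived state 'yes' in L only — an autapomorphy, so it tells us nothing about relationships among taxa.
Character 2 (derived state 'yes') is shared by all ingroup taxa — unites the whole ingroup.
Character 3: derived state 'yes' in J only — an autapomorphy, so it tells us nothing about relationships among taxa.
Only E, L, and N show the derived state 'yes' for Character 4, supporting them as a clade.
Only L and N show the derived state 'yes' for Character 5, supporting them as a clade.
Most parsimonious ingroup topology: (J,(E,(N,L))).
J is sister to the clade containing all other ingroup taxa, so it is the earliest-diverging (most basal) ingroup lineage.

J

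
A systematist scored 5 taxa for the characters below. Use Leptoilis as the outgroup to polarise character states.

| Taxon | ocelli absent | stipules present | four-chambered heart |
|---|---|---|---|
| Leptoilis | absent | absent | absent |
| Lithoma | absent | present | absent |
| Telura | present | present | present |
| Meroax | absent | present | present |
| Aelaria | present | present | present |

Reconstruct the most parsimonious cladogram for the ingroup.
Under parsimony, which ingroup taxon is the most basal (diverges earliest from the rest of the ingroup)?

Lithoma

The outgroup has state 'absent' for every character, so 'present' is the derived state throughout.
ocelli absent (derived state 'present') is shared by Aelaria and Telura — a synapomorphy uniting that clade.
stipules present (derived state 'present') is shared by all ingroup taxa — unites the whole ingroup.
four-chambered heart: derived state 'present' in Aelaria, Meroax, and Telura only — synapomorphy for {Aelaria, Meroax, Telura}.
Most parsimonious ingroup topology: (Lithoma,((Telura,Aelaria),Meroax)).
Lithoma is sister to the clade containing all other ingroup taxa, so it is the earliest-diverging (most basal) ingroup lineage.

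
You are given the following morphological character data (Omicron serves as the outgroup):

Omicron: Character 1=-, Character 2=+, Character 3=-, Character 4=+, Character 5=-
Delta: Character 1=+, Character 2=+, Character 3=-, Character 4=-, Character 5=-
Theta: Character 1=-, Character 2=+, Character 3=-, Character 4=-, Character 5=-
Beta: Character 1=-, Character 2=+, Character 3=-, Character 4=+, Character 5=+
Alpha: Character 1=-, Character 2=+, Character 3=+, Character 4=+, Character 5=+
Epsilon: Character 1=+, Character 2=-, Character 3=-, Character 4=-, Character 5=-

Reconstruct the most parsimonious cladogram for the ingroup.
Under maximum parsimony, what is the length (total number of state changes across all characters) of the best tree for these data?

Character polarity is set by the outgroup: the derived state is whichever differs from the outgroup's state, so for Character 2, Character 4 the derived state is '-', and for the remaining characters it is '+'.
Character 1 (derived state '+') is shared by Delta and Epsilon — a synapomorphy uniting that clade.
Character 2 (derived state '-') is unique to Epsilon (autapomorphy; uninformative for grouping).
Character 3 (derived state '+') is unique to Alpha (autapomorphy; uninformative for grouping).
Only Delta, Epsilon, and Theta show the derived state '-' for Character 4, supporting them as a clade.
Character 5 (derived state '+') is shared by Alpha and Beta — a synapomorphy uniting that clade.
Most parsimonious ingroup topology: (((Delta,Epsilon),Theta),(Beta,Alpha)).
Changes per character on this tree: Character 1: 1; Character 2: 1; Character 3: 1; Character 4: 1; Character 5: 1.
Total = 5.

5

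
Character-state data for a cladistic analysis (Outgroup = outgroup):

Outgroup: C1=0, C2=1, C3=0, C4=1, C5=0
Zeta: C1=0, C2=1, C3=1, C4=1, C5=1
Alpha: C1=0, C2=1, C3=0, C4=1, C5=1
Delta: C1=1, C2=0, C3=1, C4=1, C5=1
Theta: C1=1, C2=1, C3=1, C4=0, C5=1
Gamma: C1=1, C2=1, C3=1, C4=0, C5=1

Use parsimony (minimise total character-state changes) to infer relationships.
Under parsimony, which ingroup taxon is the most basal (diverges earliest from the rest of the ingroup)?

Character polarity is set by the outgroup: the derived state is whichever differs from the outgroup's state, so for C2, C4 the derived state is '0', and for the remaining characters it is '1'.
C1 (derived state '1') is shared by Delta, Gamma, and Theta — a synapomorphy uniting that clade.
C2 (derived state '0') is unique to Delta (autapomorphy; uninformative for grouping).
C3: derived state '1' in Delta, Gamma, Theta, and Zeta only — synapomorphy for {Delta, Gamma, Theta, Zeta}.
C4 (derived state '0') is shared by Gamma and Theta — a synapomorphy uniting that clade.
C5 (derived state '1') is shared by all ingroup taxa — unites the whole ingroup.
Most parsimonious ingroup topology: ((Zeta,(Delta,(Theta,Gamma))),Alpha).
Alpha is sister to the clade containing all other ingroup taxa, so it is the earliest-diverging (most basal) ingroup lineage.

Alpha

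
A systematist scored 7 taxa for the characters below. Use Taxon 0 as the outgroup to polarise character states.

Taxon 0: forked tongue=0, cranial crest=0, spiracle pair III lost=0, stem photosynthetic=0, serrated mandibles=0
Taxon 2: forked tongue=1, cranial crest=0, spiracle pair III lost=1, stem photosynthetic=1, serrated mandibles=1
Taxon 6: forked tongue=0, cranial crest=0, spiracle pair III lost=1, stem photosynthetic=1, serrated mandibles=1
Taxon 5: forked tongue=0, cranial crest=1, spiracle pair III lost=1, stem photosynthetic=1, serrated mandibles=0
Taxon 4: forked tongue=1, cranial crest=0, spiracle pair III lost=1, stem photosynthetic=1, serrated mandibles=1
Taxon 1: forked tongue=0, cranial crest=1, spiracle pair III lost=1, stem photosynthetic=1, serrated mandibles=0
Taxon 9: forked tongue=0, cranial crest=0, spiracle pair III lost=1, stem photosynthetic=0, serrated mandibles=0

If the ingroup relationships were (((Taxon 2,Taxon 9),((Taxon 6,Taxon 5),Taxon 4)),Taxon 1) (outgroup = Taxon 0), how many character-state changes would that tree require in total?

10

Map each character onto (((Taxon 2,Taxon 9),((Taxon 6,Taxon 5),Taxon 4)),Taxon 1) (rooted by Taxon 0) and count the minimum state changes it requires (Fitch parsimony):
forked tongue: 2; cranial crest: 2; spiracle pair III lost: 1; stem photosynthetic: 2; serrated mandibles: 3.
Total tree length = 10.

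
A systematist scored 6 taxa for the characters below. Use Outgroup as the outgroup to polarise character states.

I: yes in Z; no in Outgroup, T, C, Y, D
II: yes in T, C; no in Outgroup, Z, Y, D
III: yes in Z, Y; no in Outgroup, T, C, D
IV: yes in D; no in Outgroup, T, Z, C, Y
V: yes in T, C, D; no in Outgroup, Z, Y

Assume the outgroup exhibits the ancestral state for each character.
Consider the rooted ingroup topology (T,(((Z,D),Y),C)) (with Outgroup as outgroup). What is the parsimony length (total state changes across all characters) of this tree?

Map each character onto (T,(((Z,D),Y),C)) (rooted by Outgroup) and count the minimum state changes it requires (Fitch parsimony):
I: 1; II: 2; III: 2; IV: 1; V: 3.
Total tree length = 9.

9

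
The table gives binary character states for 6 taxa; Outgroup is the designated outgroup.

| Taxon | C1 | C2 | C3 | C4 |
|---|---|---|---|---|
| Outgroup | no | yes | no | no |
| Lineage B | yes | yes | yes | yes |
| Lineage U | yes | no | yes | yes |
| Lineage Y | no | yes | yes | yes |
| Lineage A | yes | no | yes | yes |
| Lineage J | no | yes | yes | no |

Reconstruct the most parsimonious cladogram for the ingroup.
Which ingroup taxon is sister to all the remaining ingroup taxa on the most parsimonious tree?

Character polarity is set by the outgroup: the derived state is whichever differs from the outgroup's state, so for C2 the derived state is 'no', and for the remaining characters it is 'yes'.
C1 (derived state 'yes') is shared by Lineage A, Lineage B, and Lineage U — a synapomorphy uniting that clade.
C2: derived state 'no' in Lineage A and Lineage U only — synapomorphy for {Lineage A, Lineage U}.
C3 (derived state 'yes') is shared by all ingroup taxa — unites the whole ingroup.
C4 (derived state 'yes') is shared by Lineage A, Lineage B, Lineage U, and Lineage Y — a synapomorphy uniting that clade.
Most parsimonious ingroup topology: (((Lineage B,(Lineage U,Lineage A)),Lineage Y),Lineage J).
Lineage J is sister to the clade containing all other ingroup taxa, so it is the earliest-diverging (most basal) ingroup lineage.

Lineage J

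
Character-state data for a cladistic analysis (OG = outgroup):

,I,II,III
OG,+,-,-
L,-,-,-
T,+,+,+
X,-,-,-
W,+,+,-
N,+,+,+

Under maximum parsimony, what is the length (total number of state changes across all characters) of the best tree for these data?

3

Character polarity is set by the outgroup: the derived state is whichever differs from the outgroup's state, so for I the derived state is '-', and for the remaining characters it is '+'.
I (derived state '-') is shared by L and X — a synapomorphy uniting that clade.
II (derived state '+') is shared by N, T, and W — a synapomorphy uniting that clade.
Only N and T show the derived state '+' for III, supporting them as a clade.
Most parsimonious ingroup topology: ((L,X),((T,N),W)).
Changes per character on this tree: I: 1; II: 1; III: 1.
Total = 3.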